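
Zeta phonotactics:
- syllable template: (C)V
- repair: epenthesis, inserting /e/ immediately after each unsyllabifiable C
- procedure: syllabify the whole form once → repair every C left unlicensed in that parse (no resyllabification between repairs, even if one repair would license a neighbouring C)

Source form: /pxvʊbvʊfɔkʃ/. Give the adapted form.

pexevʊbevʊfɔkeʃe

Under (C)V, the unsyllabifiable consonants are /p/, /x/, /b/, /k/, /ʃ/ (no codas are permitted; onsets are limited to one consonant).
Epenthesis after each stranded consonant: /p/ → /pe/, /x/ → /xe/, /b/ → /be/, /k/ → /ke/, /ʃ/ → /ʃe/.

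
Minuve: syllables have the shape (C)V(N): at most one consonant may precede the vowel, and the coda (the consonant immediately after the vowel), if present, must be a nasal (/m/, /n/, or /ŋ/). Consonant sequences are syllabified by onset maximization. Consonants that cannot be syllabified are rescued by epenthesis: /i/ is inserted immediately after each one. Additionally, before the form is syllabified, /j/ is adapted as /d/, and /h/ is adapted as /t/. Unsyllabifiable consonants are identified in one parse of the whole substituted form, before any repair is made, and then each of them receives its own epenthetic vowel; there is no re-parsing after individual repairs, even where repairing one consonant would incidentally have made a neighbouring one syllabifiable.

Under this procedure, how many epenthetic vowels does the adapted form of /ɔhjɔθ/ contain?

2

After substitution the input is /ɔtdɔθ/.
The unsyllabifiable consonants are /t/, /θ/; each receives one epenthetic vowel.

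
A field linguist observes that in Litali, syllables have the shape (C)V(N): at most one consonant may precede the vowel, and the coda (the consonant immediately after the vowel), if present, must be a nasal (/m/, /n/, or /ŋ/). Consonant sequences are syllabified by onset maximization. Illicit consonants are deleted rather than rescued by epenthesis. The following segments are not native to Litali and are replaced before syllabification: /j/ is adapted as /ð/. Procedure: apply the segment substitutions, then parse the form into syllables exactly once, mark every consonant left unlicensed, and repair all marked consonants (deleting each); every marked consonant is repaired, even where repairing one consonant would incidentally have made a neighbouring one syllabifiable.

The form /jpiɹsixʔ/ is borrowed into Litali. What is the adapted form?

Substitution: /j/ → /ð/, giving /ðpiɹsixʔ/.
Under (C)V(N), the unsyllabifiable consonants are /ð/, /ɹ/, /x/, /ʔ/ (only a nasal (/m/, /n/, or /ŋ/) is licensed in coda position; onsets are limited to one consonant).
Each unlicensed consonant is deleted: /ð/, /ɹ/, /x/, /ʔ/.

pisi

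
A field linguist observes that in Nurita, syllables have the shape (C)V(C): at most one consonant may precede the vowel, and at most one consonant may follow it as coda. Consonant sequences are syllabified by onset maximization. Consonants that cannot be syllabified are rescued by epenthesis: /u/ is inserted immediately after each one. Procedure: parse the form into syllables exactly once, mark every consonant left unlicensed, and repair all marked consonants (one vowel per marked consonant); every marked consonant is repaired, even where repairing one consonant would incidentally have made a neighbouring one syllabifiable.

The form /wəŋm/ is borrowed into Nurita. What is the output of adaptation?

Syllabifying with onset maximization leaves /m/ stranded (at most one coda consonant is licensed; onsets are limited to one consonant).
Inserting the epenthetic vowel yields /m/ → /mu/.

wəŋmu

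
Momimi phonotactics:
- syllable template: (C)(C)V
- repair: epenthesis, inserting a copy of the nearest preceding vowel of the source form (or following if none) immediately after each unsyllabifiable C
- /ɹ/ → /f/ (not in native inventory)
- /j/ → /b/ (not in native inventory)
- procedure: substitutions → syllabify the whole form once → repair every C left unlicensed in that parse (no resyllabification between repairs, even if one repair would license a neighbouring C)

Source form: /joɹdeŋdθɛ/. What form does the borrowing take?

bofdeŋedθɛ

Substitution: /j/ → /b/, /ɹ/ → /f/, giving /bofdeŋdθɛ/.
The consonants /ŋ/ cannot be parsed into a legal (C)(C)V syllable (no codas are permitted; onsets may contain at most 2 consonants).
Epenthesis after each stranded consonant: /ŋ/ → /ŋe/.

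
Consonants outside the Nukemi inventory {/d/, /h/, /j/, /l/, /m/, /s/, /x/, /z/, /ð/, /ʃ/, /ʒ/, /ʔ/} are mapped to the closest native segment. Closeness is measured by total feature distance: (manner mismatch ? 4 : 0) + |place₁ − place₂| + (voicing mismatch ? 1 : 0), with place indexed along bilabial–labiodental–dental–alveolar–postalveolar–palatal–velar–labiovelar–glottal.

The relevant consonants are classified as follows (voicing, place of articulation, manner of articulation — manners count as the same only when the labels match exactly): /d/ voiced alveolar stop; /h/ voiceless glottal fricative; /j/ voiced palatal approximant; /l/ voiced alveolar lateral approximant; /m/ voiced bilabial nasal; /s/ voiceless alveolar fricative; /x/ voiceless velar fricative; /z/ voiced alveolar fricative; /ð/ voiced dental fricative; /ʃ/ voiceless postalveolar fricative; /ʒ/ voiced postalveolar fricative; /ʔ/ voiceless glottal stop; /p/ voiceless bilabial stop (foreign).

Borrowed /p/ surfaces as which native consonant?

/d/ is closest: same manner (stop), place distance 3 (bilabial→alveolar), voicing differs (+1); total 4. Next closest is /m/ at distance 5.

d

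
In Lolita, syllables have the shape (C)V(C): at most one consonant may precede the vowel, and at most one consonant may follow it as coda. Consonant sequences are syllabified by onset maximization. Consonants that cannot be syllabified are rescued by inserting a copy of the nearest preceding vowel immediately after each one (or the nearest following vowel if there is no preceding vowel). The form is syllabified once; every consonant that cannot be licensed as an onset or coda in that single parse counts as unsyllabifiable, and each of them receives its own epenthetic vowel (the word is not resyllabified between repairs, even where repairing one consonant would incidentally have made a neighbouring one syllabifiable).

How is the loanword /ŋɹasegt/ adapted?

Syllabifying with onset maximization leaves /ŋ/, /t/ stranded (at most one coda consonant is licensed; onsets are limited to one consonant).
Epenthesis after each stranded consonant: /ŋ/ → /ŋa/, /t/ → /te/.

ŋaɹasegte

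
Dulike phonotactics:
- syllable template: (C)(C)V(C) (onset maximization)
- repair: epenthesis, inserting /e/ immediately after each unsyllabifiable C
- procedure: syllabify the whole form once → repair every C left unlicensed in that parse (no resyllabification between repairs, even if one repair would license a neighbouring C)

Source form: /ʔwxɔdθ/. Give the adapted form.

The consonants /ʔ/, /θ/ cannot be parsed into a legal (C)(C)V(C) syllable (at most one coda consonant is licensed; onsets may contain at most 2 consonants).
Each unlicensed consonant becomes the onset of a new syllable: /ʔ/ → /ʔe/, /θ/ → /θe/.

ʔewxɔdθe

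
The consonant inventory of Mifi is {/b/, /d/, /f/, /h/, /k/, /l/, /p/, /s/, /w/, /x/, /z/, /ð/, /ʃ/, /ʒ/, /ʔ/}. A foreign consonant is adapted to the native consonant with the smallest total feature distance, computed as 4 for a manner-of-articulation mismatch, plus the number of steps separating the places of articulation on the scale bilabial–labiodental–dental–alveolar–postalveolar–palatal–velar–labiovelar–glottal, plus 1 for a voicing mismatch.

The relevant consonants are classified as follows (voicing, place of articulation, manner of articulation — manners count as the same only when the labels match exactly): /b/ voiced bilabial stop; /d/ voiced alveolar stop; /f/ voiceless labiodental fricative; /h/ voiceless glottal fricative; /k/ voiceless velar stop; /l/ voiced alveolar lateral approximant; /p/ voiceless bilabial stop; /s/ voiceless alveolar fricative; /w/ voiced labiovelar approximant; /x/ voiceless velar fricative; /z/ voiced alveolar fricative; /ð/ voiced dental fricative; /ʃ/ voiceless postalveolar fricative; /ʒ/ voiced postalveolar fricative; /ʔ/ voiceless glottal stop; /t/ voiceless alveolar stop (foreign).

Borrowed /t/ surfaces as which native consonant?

/d/ is closest: same manner (stop), place distance 0 (alveolar→alveolar), voicing differs (+1); total 1. Next closest is /k/ at distance 3.

d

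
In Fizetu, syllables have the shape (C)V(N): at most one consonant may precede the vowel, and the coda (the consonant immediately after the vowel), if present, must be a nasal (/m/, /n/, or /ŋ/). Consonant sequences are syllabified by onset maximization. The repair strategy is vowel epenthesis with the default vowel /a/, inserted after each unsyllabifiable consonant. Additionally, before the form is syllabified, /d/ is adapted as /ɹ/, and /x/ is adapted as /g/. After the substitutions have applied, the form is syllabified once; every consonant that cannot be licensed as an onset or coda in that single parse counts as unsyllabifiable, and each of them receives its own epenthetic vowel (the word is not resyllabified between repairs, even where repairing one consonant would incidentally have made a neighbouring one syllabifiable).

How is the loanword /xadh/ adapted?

Substitution: /x/ → /g/, /d/ → /ɹ/, giving /gaɹh/.
Syllabifying with onset maximization leaves /ɹ/, /h/ stranded (only a nasal (/m/, /n/, or /ŋ/) is licensed in coda position; onsets are limited to one consonant).
Inserting the epenthetic vowel yields /ɹ/ → /ɹa/, /h/ → /ha/.

gaɹaha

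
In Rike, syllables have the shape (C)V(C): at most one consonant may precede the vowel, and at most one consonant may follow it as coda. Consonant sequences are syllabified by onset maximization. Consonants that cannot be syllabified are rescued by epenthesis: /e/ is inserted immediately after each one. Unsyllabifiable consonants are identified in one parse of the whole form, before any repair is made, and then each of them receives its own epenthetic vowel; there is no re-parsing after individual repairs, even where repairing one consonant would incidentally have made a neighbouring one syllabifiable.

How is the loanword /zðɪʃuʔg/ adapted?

Under (C)V(C), the unsyllabifiable consonants are /z/, /g/ (at most one coda consonant is licensed; onsets are limited to one consonant).
Epenthesis after each stranded consonant: /z/ → /ze/, /g/ → /ge/.

zeðɪʃuʔge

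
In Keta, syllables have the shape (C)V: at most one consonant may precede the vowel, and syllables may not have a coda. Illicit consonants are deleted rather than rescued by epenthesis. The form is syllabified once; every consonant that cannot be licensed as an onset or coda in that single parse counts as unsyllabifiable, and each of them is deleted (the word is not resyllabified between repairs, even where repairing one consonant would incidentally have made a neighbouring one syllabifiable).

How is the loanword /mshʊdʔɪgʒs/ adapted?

hʊʔɪ

The consonants /m/, /s/, /d/, /g/, /ʒ/, /s/ cannot be parsed into a legal (C)V syllable (no codas are permitted; onsets are limited to one consonant).
Each unlicensed consonant is deleted: /m/, /s/, /d/, /g/, /ʒ/, /s/.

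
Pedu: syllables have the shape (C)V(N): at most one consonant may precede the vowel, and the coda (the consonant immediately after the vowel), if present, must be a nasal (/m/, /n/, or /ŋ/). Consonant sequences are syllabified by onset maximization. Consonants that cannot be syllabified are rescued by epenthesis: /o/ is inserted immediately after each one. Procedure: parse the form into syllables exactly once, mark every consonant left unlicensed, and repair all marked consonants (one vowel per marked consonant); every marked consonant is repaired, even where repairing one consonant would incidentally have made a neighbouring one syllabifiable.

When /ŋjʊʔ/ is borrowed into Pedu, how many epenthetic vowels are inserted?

The unsyllabifiable consonants are /ŋ/, /ʔ/; each receives one epenthetic vowel.

2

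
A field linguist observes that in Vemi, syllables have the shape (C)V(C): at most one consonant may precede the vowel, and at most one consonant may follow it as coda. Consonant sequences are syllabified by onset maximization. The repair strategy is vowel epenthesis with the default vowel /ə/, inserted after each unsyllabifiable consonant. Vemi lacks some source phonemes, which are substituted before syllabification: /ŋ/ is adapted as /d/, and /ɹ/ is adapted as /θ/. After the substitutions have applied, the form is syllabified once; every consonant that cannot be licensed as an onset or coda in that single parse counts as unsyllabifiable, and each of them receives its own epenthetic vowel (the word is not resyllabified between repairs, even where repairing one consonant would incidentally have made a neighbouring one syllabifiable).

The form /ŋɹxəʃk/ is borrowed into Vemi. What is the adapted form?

Substitution: /ŋ/ → /d/, /ɹ/ → /θ/, giving /dθxəʃk/.
Under (C)V(C), the unsyllabifiable consonants are /d/, /θ/, /k/ (at most one coda consonant is licensed; onsets are limited to one consonant).
Epenthesis after each stranded consonant: /d/ → /də/, /θ/ → /θə/, /k/ → /kə/.

dəθəxəʃkə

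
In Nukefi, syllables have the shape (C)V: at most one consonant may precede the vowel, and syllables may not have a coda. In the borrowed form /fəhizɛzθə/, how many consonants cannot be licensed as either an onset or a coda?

1

Under (C)V, the unsyllabifiable consonants are /z/ (no codas are permitted; onsets are limited to one consonant).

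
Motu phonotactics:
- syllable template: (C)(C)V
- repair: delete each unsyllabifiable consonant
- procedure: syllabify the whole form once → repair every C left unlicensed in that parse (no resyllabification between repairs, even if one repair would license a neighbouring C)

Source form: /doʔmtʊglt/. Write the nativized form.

The consonants /ʔ/, /g/, /l/, /t/ cannot be parsed into a legal (C)(C)V syllable (no codas are permitted; onsets may contain at most 2 consonants).
Deleting the stranded consonants removes /ʔ/, /g/, /l/, /t/.

domtʊ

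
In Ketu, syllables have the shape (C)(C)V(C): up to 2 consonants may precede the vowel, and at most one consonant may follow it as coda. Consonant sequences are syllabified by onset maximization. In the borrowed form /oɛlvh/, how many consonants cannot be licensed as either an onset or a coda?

2

Under (C)(C)V(C), the unsyllabifiable consonants are /v/, /h/ (at most one coda consonant is licensed; onsets may contain at most 2 consonants).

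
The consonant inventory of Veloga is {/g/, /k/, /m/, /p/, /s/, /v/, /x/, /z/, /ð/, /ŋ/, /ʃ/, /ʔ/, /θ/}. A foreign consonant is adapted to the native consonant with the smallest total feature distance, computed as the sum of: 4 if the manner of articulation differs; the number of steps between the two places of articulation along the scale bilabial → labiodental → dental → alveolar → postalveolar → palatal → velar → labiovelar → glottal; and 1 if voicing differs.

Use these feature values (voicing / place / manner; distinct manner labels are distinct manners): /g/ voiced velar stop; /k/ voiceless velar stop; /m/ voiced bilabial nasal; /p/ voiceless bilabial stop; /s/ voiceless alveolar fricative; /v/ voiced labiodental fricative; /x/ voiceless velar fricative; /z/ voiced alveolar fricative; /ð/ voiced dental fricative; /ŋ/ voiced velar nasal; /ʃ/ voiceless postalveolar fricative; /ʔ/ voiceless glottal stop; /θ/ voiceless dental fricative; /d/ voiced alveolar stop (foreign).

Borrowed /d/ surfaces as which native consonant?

/g/ is closest: same manner (stop), place distance 3 (alveolar→velar), same voicing; total 3. Next closest is /k/ at distance 4.

g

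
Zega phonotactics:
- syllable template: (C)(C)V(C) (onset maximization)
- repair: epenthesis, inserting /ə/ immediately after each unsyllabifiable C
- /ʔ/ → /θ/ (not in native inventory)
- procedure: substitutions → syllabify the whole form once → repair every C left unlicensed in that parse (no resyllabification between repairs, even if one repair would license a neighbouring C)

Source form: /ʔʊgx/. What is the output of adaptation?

θʊgxə

Substitution: /ʔ/ → /θ/, giving /θʊgx/.
Under (C)(C)V(C), the unsyllabifiable consonants are /x/ (at most one coda consonant is licensed; onsets may contain at most 2 consonants).
Inserting the epenthetic vowel yields /x/ → /xə/.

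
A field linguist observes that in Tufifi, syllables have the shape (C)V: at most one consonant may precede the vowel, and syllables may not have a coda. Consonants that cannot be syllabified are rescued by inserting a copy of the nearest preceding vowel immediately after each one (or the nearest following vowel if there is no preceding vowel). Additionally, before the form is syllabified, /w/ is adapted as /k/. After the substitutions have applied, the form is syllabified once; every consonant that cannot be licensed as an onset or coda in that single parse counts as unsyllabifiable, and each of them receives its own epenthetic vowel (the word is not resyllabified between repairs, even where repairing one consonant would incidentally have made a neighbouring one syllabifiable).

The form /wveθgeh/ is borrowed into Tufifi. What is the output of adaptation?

Substitution: /w/ → /k/, giving /kveθgeh/.
Syllabifying with onset maximization leaves /k/, /θ/, /h/ stranded (no codas are permitted; onsets are limited to one consonant).
Epenthesis after each stranded consonant: /k/ → /ke/, /θ/ → /θe/, /h/ → /he/.

keveθegehe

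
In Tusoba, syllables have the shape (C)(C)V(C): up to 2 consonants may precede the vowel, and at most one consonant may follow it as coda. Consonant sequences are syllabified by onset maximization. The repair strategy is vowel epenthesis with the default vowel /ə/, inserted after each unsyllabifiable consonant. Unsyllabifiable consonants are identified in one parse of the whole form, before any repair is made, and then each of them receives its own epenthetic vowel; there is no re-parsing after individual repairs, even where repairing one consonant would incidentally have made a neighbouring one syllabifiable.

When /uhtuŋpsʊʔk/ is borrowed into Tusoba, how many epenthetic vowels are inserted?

The unsyllabifiable consonants are /k/; each receives one epenthetic vowel.

1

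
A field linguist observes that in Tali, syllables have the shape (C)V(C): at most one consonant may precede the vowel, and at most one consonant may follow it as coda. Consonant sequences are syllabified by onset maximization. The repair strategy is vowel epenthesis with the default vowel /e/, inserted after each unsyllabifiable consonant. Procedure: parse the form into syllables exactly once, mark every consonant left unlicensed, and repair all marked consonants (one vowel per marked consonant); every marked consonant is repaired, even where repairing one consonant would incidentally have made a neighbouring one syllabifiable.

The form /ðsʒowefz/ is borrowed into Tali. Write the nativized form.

The consonants /ð/, /s/, /z/ cannot be parsed into a legal (C)V(C) syllable (at most one coda consonant is licensed; onsets are limited to one consonant).
Inserting the epenthetic vowel yields /ð/ → /ðe/, /s/ → /se/, /z/ → /ze/.

ðeseʒowefze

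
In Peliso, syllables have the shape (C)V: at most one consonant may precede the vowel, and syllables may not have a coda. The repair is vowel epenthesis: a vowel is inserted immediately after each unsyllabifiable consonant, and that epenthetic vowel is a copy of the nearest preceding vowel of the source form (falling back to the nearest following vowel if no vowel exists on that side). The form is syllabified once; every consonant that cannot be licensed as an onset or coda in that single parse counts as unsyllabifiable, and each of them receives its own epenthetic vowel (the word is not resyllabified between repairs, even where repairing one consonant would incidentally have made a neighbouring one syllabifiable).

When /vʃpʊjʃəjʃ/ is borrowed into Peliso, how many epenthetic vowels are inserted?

The unsyllabifiable consonants are /v/, /ʃ/, /j/, /j/, /ʃ/; each receives one epenthetic vowel.

5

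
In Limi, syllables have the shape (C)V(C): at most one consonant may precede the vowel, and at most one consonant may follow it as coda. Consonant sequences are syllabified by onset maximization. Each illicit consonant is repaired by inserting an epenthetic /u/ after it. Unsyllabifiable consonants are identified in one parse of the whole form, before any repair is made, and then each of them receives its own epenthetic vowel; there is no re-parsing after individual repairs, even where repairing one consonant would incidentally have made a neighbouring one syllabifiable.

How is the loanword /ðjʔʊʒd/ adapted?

The consonants /ð/, /j/, /d/ cannot be parsed into a legal (C)V(C) syllable (at most one coda consonant is licensed; onsets are limited to one consonant).
Inserting the epenthetic vowel yields /ð/ → /ðu/, /j/ → /ju/, /d/ → /du/.

ðujuʔʊʒdu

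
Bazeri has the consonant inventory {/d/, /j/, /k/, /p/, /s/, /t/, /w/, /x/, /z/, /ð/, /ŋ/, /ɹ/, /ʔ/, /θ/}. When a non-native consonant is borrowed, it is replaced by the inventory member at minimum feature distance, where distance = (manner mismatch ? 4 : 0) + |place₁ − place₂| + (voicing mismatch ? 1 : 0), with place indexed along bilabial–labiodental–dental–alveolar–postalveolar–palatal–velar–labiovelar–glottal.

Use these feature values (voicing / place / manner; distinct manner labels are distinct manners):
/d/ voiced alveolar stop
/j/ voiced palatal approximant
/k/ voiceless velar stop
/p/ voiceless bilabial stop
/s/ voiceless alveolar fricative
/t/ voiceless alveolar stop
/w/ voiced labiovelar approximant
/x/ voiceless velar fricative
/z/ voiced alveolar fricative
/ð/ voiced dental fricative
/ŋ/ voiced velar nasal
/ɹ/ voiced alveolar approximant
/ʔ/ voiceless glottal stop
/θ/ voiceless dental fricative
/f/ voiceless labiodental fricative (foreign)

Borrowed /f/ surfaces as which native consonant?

θ

/θ/ is closest: same manner (fricative), place distance 1 (labiodental→dental), same voicing; total 1. Next closest is /s/ at distance 2.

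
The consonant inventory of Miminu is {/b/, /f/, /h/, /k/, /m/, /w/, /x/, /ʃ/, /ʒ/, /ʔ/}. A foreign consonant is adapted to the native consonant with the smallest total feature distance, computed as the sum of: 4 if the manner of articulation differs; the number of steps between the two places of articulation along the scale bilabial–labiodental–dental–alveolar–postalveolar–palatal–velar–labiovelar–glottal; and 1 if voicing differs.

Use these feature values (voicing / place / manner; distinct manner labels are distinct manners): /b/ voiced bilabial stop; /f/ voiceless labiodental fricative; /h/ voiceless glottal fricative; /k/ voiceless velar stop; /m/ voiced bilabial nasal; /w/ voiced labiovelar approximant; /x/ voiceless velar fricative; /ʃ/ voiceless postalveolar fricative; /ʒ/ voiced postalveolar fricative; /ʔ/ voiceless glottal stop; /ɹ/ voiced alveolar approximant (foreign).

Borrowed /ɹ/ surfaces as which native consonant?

w

/w/ is closest: same manner (approximant), place distance 4 (alveolar→labiovelar), same voicing; total 4. Next closest is /ʒ/ at distance 5.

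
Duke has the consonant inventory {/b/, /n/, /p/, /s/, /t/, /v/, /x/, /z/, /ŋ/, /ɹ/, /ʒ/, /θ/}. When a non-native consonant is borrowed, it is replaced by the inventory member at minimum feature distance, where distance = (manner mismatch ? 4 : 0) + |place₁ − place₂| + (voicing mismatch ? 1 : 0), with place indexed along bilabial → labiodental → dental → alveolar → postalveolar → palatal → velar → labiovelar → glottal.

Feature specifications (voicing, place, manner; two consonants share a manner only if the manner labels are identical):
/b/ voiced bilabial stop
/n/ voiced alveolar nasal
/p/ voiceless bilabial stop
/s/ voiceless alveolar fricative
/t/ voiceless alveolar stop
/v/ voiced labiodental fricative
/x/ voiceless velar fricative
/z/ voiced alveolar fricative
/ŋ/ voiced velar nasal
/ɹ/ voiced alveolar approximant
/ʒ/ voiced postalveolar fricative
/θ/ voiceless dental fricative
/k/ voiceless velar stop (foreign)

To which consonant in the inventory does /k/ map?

t

/t/ is closest: same manner (stop), place distance 3 (velar→alveolar), same voicing; total 3. Next closest is /x/ at distance 4.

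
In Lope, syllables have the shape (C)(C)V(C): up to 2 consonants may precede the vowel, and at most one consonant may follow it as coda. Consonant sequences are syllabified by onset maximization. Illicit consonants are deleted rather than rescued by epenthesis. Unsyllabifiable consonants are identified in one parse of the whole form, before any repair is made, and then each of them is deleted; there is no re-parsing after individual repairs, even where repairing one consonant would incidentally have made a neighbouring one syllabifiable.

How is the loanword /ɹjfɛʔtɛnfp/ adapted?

Syllabifying with onset maximization leaves /ɹ/, /f/, /p/ stranded (at most one coda consonant is licensed; onsets may contain at most 2 consonants).
Each unlicensed consonant is deleted: /ɹ/, /f/, /p/.

jfɛʔtɛn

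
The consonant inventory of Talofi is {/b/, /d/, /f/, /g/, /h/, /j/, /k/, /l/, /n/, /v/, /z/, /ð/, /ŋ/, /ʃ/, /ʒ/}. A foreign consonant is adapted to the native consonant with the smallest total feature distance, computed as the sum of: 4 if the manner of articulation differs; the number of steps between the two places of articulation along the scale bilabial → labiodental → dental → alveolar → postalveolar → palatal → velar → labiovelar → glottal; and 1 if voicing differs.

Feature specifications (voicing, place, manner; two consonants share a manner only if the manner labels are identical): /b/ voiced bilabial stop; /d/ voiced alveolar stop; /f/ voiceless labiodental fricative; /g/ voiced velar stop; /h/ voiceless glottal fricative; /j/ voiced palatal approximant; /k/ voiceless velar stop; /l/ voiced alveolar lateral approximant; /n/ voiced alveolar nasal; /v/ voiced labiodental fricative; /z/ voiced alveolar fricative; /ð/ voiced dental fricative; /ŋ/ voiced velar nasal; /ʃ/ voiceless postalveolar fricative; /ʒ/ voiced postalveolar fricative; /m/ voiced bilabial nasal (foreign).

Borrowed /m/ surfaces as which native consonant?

/n/ is closest: same manner (nasal), place distance 3 (bilabial→alveolar), same voicing; total 3. Next closest is /b/ at distance 4.

n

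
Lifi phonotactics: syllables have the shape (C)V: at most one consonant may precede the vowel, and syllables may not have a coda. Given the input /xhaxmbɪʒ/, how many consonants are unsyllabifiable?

Under (C)V, the unsyllabifiable consonants are /x/, /x/, /m/, /ʒ/ (no codas are permitted; onsets are limited to one consonant).

4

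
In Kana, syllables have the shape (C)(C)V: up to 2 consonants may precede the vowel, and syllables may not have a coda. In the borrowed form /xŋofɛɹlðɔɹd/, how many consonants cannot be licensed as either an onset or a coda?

Under (C)(C)V, the unsyllabifiable consonants are /ɹ/, /ɹ/, /d/ (no codas are permitted; onsets may contain at most 2 consonants).

3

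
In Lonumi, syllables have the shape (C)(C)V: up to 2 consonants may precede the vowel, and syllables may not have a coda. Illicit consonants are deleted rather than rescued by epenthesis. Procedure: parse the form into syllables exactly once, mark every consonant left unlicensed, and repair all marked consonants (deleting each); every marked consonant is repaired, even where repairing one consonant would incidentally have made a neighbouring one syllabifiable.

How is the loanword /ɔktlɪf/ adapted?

Under (C)(C)V, the unsyllabifiable consonants are /k/, /f/ (no codas are permitted; onsets may contain at most 2 consonants).
Each unlicensed consonant is deleted: /k/, /f/.

ɔtlɪ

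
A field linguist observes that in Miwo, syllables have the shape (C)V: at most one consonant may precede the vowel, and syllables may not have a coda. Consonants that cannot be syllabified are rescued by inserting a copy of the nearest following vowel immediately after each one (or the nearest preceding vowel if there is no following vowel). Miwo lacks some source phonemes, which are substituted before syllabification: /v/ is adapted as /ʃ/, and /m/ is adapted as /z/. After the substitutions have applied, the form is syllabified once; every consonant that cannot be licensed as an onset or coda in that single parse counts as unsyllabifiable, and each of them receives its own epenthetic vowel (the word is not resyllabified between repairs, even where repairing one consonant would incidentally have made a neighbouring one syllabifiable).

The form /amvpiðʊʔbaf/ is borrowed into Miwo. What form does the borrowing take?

Substitution: /m/ → /z/, /v/ → /ʃ/, giving /azʃpiðʊʔbaf/.
The consonants /z/, /ʃ/, /ʔ/, /f/ cannot be parsed into a legal (C)V syllable (no codas are permitted; onsets are limited to one consonant).
Epenthesis after each stranded consonant: /z/ → /zi/, /ʃ/ → /ʃi/, /ʔ/ → /ʔa/, /f/ → /fa/.

aziʃipiðʊʔabafa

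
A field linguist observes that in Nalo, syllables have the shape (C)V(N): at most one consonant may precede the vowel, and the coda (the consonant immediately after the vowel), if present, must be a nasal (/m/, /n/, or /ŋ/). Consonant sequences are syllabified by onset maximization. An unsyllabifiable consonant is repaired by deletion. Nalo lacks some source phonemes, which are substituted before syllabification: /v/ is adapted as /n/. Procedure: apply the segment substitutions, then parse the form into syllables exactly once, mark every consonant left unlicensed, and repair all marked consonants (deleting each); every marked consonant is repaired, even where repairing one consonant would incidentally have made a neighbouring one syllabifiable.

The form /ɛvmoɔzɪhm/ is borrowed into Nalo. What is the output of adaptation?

Substitution: /v/ → /n/, giving /ɛnmoɔzɪhm/.
The consonants /h/, /m/ cannot be parsed into a legal (C)V(N) syllable (only a nasal (/m/, /n/, or /ŋ/) is licensed in coda position; onsets are limited to one consonant).
Each unlicensed consonant is deleted: /h/, /m/.

ɛnmoɔzɪ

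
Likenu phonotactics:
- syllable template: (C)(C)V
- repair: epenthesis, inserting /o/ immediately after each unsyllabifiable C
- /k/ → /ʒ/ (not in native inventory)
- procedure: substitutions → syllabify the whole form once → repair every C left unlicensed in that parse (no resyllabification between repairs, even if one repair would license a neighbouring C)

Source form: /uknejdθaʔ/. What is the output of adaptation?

Substitution: /k/ → /ʒ/, giving /uʒnejdθaʔ/.
The consonants /j/, /ʔ/ cannot be parsed into a legal (C)(C)V syllable (no codas are permitted; onsets may contain at most 2 consonants).
Epenthesis after each stranded consonant: /j/ → /jo/, /ʔ/ → /ʔo/.

uʒnejodθaʔo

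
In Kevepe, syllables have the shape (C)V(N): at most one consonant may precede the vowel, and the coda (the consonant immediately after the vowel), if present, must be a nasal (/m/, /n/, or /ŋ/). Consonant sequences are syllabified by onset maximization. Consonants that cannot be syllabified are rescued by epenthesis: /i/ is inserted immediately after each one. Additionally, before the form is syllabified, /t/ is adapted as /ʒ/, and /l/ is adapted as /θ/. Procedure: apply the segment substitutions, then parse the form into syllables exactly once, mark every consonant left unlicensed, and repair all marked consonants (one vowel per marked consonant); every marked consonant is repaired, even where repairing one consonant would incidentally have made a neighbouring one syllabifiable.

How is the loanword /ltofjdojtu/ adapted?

Substitution: /l/ → /θ/, /t/ → /ʒ/, giving /θʒofjdojʒu/.
Under (C)V(N), the unsyllabifiable consonants are /θ/, /f/, /j/, /j/ (only a nasal (/m/, /n/, or /ŋ/) is licensed in coda position; onsets are limited to one consonant).
Each unlicensed consonant becomes the onset of a new syllable: /θ/ → /θi/, /f/ → /fi/, /j/ → /ji/, /j/ → /ji/.

θiʒofijidojiʒu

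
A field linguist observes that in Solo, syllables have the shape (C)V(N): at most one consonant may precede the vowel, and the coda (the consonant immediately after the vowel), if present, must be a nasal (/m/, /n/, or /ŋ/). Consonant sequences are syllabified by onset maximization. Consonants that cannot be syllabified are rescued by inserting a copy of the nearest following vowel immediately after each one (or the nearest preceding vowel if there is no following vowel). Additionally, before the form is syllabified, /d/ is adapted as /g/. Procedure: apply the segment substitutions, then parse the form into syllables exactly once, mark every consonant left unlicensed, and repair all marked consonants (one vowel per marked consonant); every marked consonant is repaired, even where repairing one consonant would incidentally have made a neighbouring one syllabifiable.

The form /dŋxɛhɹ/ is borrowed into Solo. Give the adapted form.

gɛŋɛxɛhɛɹɛ

Substitution: /d/ → /g/, giving /gŋxɛhɹ/.
Under (C)V(N), the unsyllabifiable consonants are /g/, /ŋ/, /h/, /ɹ/ (only a nasal (/m/, /n/, or /ŋ/) is licensed in coda position; onsets are limited to one consonant).
Each unlicensed consonant becomes the onset of a new syllable: /g/ → /gɛ/, /ŋ/ → /ŋɛ/, /h/ → /hɛ/, /ɹ/ → /ɹɛ/.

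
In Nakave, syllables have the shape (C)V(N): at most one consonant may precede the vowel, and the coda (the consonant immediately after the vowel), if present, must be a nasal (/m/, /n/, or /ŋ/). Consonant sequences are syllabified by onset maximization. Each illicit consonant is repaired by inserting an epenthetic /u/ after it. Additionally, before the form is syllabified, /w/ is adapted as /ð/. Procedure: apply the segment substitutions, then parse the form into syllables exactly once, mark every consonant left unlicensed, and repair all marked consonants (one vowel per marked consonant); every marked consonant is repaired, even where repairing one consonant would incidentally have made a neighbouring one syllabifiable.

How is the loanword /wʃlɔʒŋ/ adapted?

ðuʃulɔʒuŋu

Substitution: /w/ → /ð/, giving /ðʃlɔʒŋ/.
Under (C)V(N), the unsyllabifiable consonants are /ð/, /ʃ/, /ʒ/, /ŋ/ (only a nasal (/m/, /n/, or /ŋ/) is licensed in coda position; onsets are limited to one consonant).
Each unlicensed consonant becomes the onset of a new syllable: /ð/ → /ðu/, /ʃ/ → /ʃu/, /ʒ/ → /ʒu/, /ŋ/ → /ŋu/.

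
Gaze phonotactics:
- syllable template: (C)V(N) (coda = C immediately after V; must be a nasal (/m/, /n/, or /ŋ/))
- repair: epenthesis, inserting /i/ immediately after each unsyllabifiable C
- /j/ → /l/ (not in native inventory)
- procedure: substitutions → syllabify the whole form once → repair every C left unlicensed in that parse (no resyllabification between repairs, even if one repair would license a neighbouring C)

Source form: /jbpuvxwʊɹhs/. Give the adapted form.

libipuvixiwʊɹihisi

Substitution: /j/ → /l/, giving /lbpuvxwʊɹhs/.
Syllabifying with onset maximization leaves /l/, /b/, /v/, /x/, /ɹ/, /h/, /s/ stranded (only a nasal (/m/, /n/, or /ŋ/) is licensed in coda position; onsets are limited to one consonant).
Inserting the epenthetic vowel yields /l/ → /li/, /b/ → /bi/, /v/ → /vi/, /x/ → /xi/, /ɹ/ → /ɹi/, /h/ → /hi/, /s/ → /si/.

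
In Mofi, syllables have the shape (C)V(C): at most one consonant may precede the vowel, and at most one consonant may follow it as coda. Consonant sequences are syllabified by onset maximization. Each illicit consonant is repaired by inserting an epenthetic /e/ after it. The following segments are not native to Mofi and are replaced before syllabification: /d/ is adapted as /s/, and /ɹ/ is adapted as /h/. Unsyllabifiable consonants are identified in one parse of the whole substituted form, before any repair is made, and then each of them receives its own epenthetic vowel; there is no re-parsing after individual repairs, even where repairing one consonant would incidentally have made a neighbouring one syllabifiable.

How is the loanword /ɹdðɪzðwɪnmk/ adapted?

heseðɪzðewɪnmeke

Substitution: /ɹ/ → /h/, /d/ → /s/, giving /hsðɪzðwɪnmk/.
Under (C)V(C), the unsyllabifiable consonants are /h/, /s/, /ð/, /m/, /k/ (at most one coda consonant is licensed; onsets are limited to one consonant).
Epenthesis after each stranded consonant: /h/ → /he/, /s/ → /se/, /ð/ → /ðe/, /m/ → /me/, /k/ → /ke/.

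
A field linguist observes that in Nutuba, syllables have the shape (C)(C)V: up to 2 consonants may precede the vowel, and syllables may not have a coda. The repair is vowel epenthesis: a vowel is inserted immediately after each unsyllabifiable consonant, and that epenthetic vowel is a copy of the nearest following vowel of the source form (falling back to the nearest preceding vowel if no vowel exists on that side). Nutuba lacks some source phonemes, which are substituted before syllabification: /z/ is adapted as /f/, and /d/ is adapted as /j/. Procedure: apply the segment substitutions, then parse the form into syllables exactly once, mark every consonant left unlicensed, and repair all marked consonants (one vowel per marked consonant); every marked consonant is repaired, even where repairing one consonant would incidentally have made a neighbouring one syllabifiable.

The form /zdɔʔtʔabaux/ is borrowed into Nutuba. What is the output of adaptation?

fjɔʔatʔabauxu

Substitution: /z/ → /f/, /d/ → /j/, giving /fjɔʔtʔabaux/.
The consonants /ʔ/, /x/ cannot be parsed into a legal (C)(C)V syllable (no codas are permitted; onsets may contain at most 2 consonants).
Epenthesis after each stranded consonant: /ʔ/ → /ʔa/, /x/ → /xu/.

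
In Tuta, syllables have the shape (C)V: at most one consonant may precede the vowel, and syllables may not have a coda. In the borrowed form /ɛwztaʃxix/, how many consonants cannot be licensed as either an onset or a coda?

4

The consonants /w/, /z/, /ʃ/, /x/ cannot be parsed into a legal (C)V syllable (no codas are permitted; onsets are limited to one consonant).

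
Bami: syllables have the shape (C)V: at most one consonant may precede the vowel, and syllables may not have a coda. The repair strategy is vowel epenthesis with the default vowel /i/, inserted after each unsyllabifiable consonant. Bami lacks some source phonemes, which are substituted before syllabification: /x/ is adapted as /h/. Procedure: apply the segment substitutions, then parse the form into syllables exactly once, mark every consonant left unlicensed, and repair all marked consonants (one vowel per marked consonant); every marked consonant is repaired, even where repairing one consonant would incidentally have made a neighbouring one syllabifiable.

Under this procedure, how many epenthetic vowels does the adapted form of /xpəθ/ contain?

After substitution the input is /hpəθ/.
The unsyllabifiable consonants are /h/, /θ/; each receives one epenthetic vowel.

2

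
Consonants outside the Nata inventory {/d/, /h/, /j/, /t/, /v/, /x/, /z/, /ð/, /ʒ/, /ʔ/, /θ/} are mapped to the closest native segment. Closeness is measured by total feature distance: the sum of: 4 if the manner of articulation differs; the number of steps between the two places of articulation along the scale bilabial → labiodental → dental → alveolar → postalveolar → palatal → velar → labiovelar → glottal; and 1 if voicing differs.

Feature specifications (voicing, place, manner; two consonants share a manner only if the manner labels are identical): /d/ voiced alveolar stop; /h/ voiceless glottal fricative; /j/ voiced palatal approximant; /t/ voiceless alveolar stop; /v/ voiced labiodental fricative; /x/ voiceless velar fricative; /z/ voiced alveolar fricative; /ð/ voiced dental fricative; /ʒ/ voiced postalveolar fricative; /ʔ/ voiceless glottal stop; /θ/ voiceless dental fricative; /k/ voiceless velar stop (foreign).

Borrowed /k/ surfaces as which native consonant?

ʔ

/ʔ/ is closest: same manner (stop), place distance 2 (velar→glottal), same voicing; total 2. Next closest is /t/ at distance 3.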